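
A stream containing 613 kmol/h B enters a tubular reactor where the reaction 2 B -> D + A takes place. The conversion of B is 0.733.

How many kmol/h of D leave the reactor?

225 kmol/h

B reacted = 0.733 × 613 = 449.3 kmol/h; ν_B = −2, so ξ = 449.3/2 = 224.7 kmol/h.
Outlet amounts (n = n₀ + ν ξ):
  B: 613 − 2(224.7) = 163.7
  D: 0 + 1(224.7) = 224.7
  A: 0 + 1(224.7) = 224.7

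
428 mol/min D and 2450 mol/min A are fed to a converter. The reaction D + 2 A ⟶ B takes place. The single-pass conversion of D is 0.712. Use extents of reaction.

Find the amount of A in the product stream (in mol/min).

1840 mol/min

D reacted = 0.712 × 428 = 304.7 mol/min; ν_D = −1, so ξ = 304.7/1 = 304.7 mol/min.
Outlet amounts (n = n₀ + ν ξ):
  D: 428 − 1(304.7) = 123.3
  A: 2450 − 2(304.7) = 1841
  B: 0 + 1(304.7) = 304.7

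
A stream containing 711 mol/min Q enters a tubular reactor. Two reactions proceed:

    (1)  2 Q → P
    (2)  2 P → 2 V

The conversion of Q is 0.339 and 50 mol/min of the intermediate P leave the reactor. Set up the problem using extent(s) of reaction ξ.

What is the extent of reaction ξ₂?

Conversion of Q: Q consumed = 2ξ₁ = 0.339 × 711 → ξ₁ = 120.5 mol/min.
P balance: n_P = 0 + 1ξ₁ − 2ξ₂ = 50 → ξ₂ = (1·120.5 − 50)/2 = 35.26 mol/min.
Outlet amounts (n = n₀ + Σ ν·ξ):
  Q: 711 − 2(120.5) = 470
  P: 0 + 1(120.5) − 2(35.26) = 50
  V: 0 + 2(35.26) = 70.51

ξ₂ = 35.3 mol/min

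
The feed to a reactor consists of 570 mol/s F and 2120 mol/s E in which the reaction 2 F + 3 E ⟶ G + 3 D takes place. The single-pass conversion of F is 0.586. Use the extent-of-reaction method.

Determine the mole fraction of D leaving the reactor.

F reacted = 0.586 × 570 = 334 mol/s; ν_F = −2, so ξ = 334/2 = 167 mol/s.
Outlet amounts (n = n₀ + ν ξ):
  F: 570 − 2(167) = 236
  E: 2120 − 3(167) = 1619
  G: 0 + 1(167) = 167
  D: 0 + 3(167) = 501
Total out = 2523 mol/s; y_D = 501 / 2523 = 0.1986.

0.199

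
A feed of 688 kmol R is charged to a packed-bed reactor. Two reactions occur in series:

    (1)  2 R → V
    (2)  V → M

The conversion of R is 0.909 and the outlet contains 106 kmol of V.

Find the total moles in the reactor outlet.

375 kmol

Conversion of R: R consumed = 2ξ₁ = 0.909 × 688 → ξ₁ = 312.7 kmol.
V balance: n_V = 0 + 1ξ₁ − 1ξ₂ = 106 → ξ₂ = (1·312.7 − 106)/1 = 206.7 kmol.
Outlet amounts (n = n₀ + Σ ν·ξ):
  R: 688 − 2(312.7) = 62.61
  V: 0 + 1(312.7) − 1(206.7) = 106
  M: 0 + 1(206.7) = 206.7
Total out = 62.61 + 106 + 206.7 = 375.3 kmol.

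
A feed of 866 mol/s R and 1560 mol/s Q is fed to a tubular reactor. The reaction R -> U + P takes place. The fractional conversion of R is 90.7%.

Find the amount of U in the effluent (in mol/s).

R reacted = 0.907 × 866 = 785.5 mol/s; ν_R = −1, so ξ = 785.5/1 = 785.5 mol/s.
Outlet amounts (n = n₀ + ν ξ):
  R: 866 − 1(785.5) = 80.54
  U: 0 + 1(785.5) = 785.5
  P: 0 + 1(785.5) = 785.5
  Q: 1560 (inert)

785 mol/s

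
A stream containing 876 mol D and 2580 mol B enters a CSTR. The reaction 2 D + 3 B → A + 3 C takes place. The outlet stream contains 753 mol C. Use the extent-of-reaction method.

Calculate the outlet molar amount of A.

251 mol

For C: n = n₀ + 3ξ → 753 = 0 + 3ξ, giving ξ = 251 mol.
Outlet amounts (n = n₀ + ν ξ):
  D: 876 − 2(251) = 374
  B: 2580 − 3(251) = 1827
  A: 0 + 1(251) = 251
  C: 0 + 3(251) = 753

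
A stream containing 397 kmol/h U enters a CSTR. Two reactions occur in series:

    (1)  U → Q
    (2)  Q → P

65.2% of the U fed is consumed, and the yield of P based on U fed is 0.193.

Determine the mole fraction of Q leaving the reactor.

Conversion of U: U consumed = 1ξ₁ = 0.652 × 397 → ξ₁ = 258.8 kmol/h.
Yield of P: 1ξ₂ / 397 = 0.193 → ξ₂ = 76.62 kmol/h.
Outlet amounts (n = n₀ + Σ ν·ξ):
  U: 397 − 1(258.8) = 138.2
  Q: 0 + 1(258.8) − 1(76.62) = 182.2
  P: 0 + 1(76.62) = 76.62
Total out = 397 kmol/h; y_Q = 182.2 / 397 = 0.459.

0.459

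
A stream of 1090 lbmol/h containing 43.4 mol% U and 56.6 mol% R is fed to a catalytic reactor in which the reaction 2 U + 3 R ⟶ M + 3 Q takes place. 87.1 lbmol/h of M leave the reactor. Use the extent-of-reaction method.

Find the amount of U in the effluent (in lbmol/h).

For M: n = n₀ + 1ξ → 87.1 = 0 + 1ξ, giving ξ = 87.1 lbmol/h.
Outlet amounts (n = n₀ + ν ξ):
  U: 473.1 − 2(87.1) = 298.9
  R: 616.9 − 3(87.1) = 355.6
  M: 0 + 1(87.1) = 87.1
  Q: 0 + 3(87.1) = 261.3

299 lbmol/h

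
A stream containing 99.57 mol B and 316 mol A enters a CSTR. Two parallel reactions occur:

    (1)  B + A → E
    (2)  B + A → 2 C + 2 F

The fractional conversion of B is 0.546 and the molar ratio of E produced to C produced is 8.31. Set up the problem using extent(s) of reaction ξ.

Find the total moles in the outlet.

Conversion of B: B consumed = 0.546 × 99.57 = 54.37 mol = 1ξ₁ + 1ξ₂.
Selectivity: 1ξ₁ / (2ξ₂) = 8.31 → ξ₁ = 16.62 ξ₂.
Substitute: (1·16.62 + 1) ξ₂ = 54.37 → ξ₂ = 3.085 mol, ξ₁ = 51.28 mol.
Outlet amounts (n = n₀ + Σ ν·ξ):
  B: 99.57 − 1(51.28) − 1(3.085) = 45.2
  A: 316 − 1(51.28) − 1(3.085) = 261.6
  E: 0 + 1(51.28) = 51.28
  C: 0 + 2(3.085) = 6.171
  F: 0 + 2(3.085) = 6.171
Total out = 45.2 + 261.6 + 51.28 + 6.171 + 6.171 = 370.5 mol.

370 mol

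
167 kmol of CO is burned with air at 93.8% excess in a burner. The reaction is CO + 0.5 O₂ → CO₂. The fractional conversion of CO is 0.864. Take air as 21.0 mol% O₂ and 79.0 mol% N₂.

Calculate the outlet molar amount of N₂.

Stoichiometric O₂ = 0.5 × 167 = 83.5 kmol; O₂ fed = 83.5 × 1.938 = 161.8 kmol.
N₂ fed = 161.8 × 79/21 = 608.8 kmol.
Fuel reacted = 0.864 × 167 → ξ = 144.3 kmol.
Outlet (n = n₀ + ν ξ):
  CO: 167 − 1(144.3) = 22.71
  O₂: 161.8 − 0.5(144.3) = 89.68
  N₂: 608.8 (inert)
  CO₂: 0 + 1(144.3) = 144.3

609 kmol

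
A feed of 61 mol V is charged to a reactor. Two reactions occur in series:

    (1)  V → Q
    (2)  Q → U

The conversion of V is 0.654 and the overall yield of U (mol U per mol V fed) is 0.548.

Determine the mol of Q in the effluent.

Conversion of V: V consumed = 1ξ₁ = 0.654 × 61 → ξ₁ = 39.89 mol.
Yield of U: 1ξ₂ / 61 = 0.548 → ξ₂ = 33.43 mol.
Outlet amounts (n = n₀ + Σ ν·ξ):
  V: 61 − 1(39.89) = 21.11
  Q: 0 + 1(39.89) − 1(33.43) = 6.466
  U: 0 + 1(33.43) = 33.43

6.47 mol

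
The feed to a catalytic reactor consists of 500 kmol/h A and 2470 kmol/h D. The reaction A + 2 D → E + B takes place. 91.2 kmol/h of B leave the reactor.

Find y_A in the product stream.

0.142

For B: n = n₀ + 1ξ → 91.2 = 0 + 1ξ, giving ξ = 91.2 kmol/h.
Outlet amounts (n = n₀ + ν ξ):
  A: 500 − 1(91.2) = 408.8
  D: 2470 − 2(91.2) = 2288
  E: 0 + 1(91.2) = 91.2
  B: 0 + 1(91.2) = 91.2
Total out = 2879 kmol/h; y_A = 408.8 / 2879 = 0.142.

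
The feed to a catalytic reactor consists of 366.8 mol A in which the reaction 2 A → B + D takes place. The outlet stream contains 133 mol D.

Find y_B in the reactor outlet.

For D: n = n₀ + 1ξ → 133 = 0 + 1ξ, giving ξ = 133 mol.
Outlet amounts (n = n₀ + ν ξ):
  A: 366.8 − 2(133) = 100.8
  B: 0 + 1(133) = 133
  D: 0 + 1(133) = 133
Total out = 366.8 mol; y_B = 133 / 366.8 = 0.3626.

0.363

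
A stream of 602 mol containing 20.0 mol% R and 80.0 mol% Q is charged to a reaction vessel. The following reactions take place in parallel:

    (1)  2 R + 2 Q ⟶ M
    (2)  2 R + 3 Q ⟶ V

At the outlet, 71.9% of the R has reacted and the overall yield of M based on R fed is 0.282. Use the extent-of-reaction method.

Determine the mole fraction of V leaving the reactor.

Yield of M: 1ξ₁ / 120.4 = 0.282 → ξ₁ = 33.95 mol.
Conversion of R: 2ξ₁ + 2ξ₂ = 0.719 × 120.4 = 86.57 → ξ₂ = 9.331 mol.
Outlet amounts (n = n₀ + Σ ν·ξ):
  R: 120.4 − 2(33.95) − 2(9.331) = 33.83
  Q: 481.6 − 2(33.95) − 3(9.331) = 385.7
  M: 0 + 1(33.95) = 33.95
  V: 0 + 1(9.331) = 9.331
Total out = 462.8 mol; y_V = 9.331 / 462.8 = 0.02016.

0.0202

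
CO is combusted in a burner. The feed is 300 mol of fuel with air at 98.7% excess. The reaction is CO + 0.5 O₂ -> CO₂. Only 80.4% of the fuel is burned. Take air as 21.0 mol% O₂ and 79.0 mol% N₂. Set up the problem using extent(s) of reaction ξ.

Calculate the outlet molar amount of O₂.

Stoichiometric O₂ = 0.5 × 300 = 150 mol; O₂ fed = 150 × 1.987 = 298.1 mol.
N₂ fed = 298.1 × 79/21 = 1121 mol.
Fuel reacted = 0.804 × 300 → ξ = 241.2 mol.
Outlet (n = n₀ + ν ξ):
  CO: 300 − 1(241.2) = 58.8
  O₂: 298.1 − 0.5(241.2) = 177.4
  N₂: 1121 (inert)
  CO₂: 0 + 1(241.2) = 241.2

177 mol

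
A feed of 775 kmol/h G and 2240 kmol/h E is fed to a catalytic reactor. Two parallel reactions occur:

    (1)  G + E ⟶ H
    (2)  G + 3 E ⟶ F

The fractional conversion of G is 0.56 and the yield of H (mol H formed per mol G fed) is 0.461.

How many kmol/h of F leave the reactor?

Yield of H: 1ξ₁ / 775 = 0.461 → ξ₁ = 357.3 kmol/h.
Conversion of G: 1ξ₁ + 1ξ₂ = 0.56 × 775 = 434 → ξ₂ = 76.73 kmol/h.
Outlet amounts (n = n₀ + Σ ν·ξ):
  G: 775 − 1(357.3) − 1(76.73) = 341
  E: 2240 − 1(357.3) − 3(76.73) = 1653
  H: 0 + 1(357.3) = 357.3
  F: 0 + 1(76.73) = 76.73

76.7 kmol/h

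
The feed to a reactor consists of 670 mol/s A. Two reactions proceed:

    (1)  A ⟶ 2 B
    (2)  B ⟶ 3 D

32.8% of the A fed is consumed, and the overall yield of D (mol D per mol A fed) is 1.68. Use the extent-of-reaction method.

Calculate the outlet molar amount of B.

64.3 mol/s

Conversion of A: A consumed = 1ξ₁ = 0.328 × 670 → ξ₁ = 219.8 mol/s.
Yield of D: 3ξ₂ / 670 = 1.68 → ξ₂ = 375.2 mol/s.
Outlet amounts (n = n₀ + Σ ν·ξ):
  A: 670 − 1(219.8) = 450.2
  B: 0 + 2(219.8) − 1(375.2) = 64.32
  D: 0 + 3(375.2) = 1126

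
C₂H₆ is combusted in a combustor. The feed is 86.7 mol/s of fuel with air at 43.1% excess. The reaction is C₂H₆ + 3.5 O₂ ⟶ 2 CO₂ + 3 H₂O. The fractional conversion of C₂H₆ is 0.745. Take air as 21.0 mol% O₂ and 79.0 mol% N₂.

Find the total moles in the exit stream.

2190 mol/s

Stoichiometric O₂ = 3.5 × 86.7 = 303.4 mol/s; O₂ fed = 303.4 × 1.431 = 434.2 mol/s.
N₂ fed = 434.2 × 79/21 = 1634 mol/s.
Fuel reacted = 0.745 × 86.7 → ξ = 64.59 mol/s.
Outlet (n = n₀ + ν ξ):
  C₂H₆: 86.7 − 1(64.59) = 22.11
  O₂: 434.2 − 3.5(64.59) = 208.2
  N₂: 1634 (inert)
  CO₂: 0 + 2(64.59) = 129.2
  H₂O: 0 + 3(64.59) = 193.8
Total out = 22.11 + 208.2 + 1634 + 129.2 + 193.8 = 2187 mol/s.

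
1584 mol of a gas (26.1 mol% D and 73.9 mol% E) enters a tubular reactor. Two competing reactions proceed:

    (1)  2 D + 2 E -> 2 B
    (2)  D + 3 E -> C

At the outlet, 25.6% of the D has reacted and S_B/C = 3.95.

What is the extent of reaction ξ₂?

ξ₂ = 21.4 mol

Conversion of D: D consumed = 0.256 × 413.4 = 105.8 mol = 2ξ₁ + 1ξ₂.
Selectivity: 2ξ₁ / (1ξ₂) = 3.95 → ξ₁ = 1.975 ξ₂.
Substitute: (2·1.975 + 1) ξ₂ = 105.8 → ξ₂ = 21.38 mol, ξ₁ = 42.23 mol.
Outlet amounts (n = n₀ + Σ ν·ξ):
  D: 413.4 − 2(42.23) − 1(21.38) = 307.6
  E: 1171 − 2(42.23) − 3(21.38) = 1022
  B: 0 + 2(42.23) = 84.46
  C: 0 + 1(21.38) = 21.38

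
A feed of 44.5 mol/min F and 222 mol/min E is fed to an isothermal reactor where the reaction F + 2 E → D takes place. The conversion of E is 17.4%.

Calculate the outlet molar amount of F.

25.2 mol/min

E reacted = 0.174 × 222 = 38.63 mol/min; ν_E = −2, so ξ = 38.63/2 = 19.31 mol/min.
Outlet amounts (n = n₀ + ν ξ):
  F: 44.5 − 1(19.31) = 25.19
  E: 222 − 2(19.31) = 183.4
  D: 0 + 1(19.31) = 19.31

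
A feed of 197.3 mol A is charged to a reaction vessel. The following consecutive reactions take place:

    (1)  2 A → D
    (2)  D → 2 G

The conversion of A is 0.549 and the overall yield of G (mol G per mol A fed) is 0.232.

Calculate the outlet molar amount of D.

31.3 mol

Conversion of A: A consumed = 2ξ₁ = 0.549 × 197.3 → ξ₁ = 54.16 mol.
Yield of G: 2ξ₂ / 197.3 = 0.232 → ξ₂ = 22.89 mol.
Outlet amounts (n = n₀ + Σ ν·ξ):
  A: 197.3 − 2(54.16) = 88.98
  D: 0 + 1(54.16) − 1(22.89) = 31.27
  G: 0 + 2(22.89) = 45.77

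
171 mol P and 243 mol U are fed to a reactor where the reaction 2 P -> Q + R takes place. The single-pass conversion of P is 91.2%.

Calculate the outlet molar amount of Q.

78 mol

P reacted = 0.912 × 171 = 156 mol; ν_P = −2, so ξ = 156/2 = 77.98 mol.
Outlet amounts (n = n₀ + ν ξ):
  P: 171 − 2(77.98) = 15.05
  Q: 0 + 1(77.98) = 77.98
  R: 0 + 1(77.98) = 77.98
  U: 243 (inert)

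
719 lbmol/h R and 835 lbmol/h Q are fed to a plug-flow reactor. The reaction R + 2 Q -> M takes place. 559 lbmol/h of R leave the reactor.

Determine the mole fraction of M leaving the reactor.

0.13

For R: n = n₀ − 1ξ → 559 = 719 − 1ξ, giving ξ = 160 lbmol/h.
Outlet amounts (n = n₀ + ν ξ):
  R: 719 − 1(160) = 559
  Q: 835 − 2(160) = 515
  M: 0 + 1(160) = 160
Total out = 1234 lbmol/h; y_M = 160 / 1234 = 0.1297.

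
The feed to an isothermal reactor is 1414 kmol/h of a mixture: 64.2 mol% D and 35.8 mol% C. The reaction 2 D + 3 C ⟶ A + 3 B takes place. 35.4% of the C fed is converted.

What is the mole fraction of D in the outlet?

C reacted = 0.354 × 506.2 = 179.2 kmol/h; ν_C = −3, so ξ = 179.2/3 = 59.73 kmol/h.
Outlet amounts (n = n₀ + ν ξ):
  D: 907.8 − 2(59.73) = 788.3
  C: 506.2 − 3(59.73) = 327
  A: 0 + 1(59.73) = 59.73
  B: 0 + 3(59.73) = 179.2
Total out = 1354 kmol/h; y_D = 788.3 / 1354 = 0.5821.

0.582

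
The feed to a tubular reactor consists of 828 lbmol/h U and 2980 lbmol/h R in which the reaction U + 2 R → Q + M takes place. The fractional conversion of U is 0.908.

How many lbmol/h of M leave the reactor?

752 lbmol/h

U reacted = 0.908 × 828 = 751.8 lbmol/h; ν_U = −1, so ξ = 751.8/1 = 751.8 lbmol/h.
Outlet amounts (n = n₀ + ν ξ):
  U: 828 − 1(751.8) = 76.18
  R: 2980 − 2(751.8) = 1476
  Q: 0 + 1(751.8) = 751.8
  M: 0 + 1(751.8) = 751.8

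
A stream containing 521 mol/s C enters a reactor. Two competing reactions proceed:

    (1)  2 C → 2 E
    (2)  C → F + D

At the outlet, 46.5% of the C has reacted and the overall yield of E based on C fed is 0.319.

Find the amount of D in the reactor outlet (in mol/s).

76.1 mol/s

Yield of E: 2ξ₁ / 521 = 0.319 → ξ₁ = 83.1 mol/s.
Conversion of C: 2ξ₁ + 1ξ₂ = 0.465 × 521 = 242.3 → ξ₂ = 76.07 mol/s.
Outlet amounts (n = n₀ + Σ ν·ξ):
  C: 521 − 2(83.1) − 1(76.07) = 278.7
  E: 0 + 2(83.1) = 166.2
  F: 0 + 1(76.07) = 76.07
  D: 0 + 1(76.07) = 76.07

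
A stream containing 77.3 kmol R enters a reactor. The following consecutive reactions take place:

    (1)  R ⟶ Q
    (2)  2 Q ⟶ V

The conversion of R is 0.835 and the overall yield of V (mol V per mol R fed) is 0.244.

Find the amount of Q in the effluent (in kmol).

Conversion of R: R consumed = 1ξ₁ = 0.835 × 77.3 → ξ₁ = 64.55 kmol.
Yield of V: 1ξ₂ / 77.3 = 0.244 → ξ₂ = 18.86 kmol.
Outlet amounts (n = n₀ + Σ ν·ξ):
  R: 77.3 − 1(64.55) = 12.75
  Q: 0 + 1(64.55) − 2(18.86) = 26.82
  V: 0 + 1(18.86) = 18.86

26.8 kmol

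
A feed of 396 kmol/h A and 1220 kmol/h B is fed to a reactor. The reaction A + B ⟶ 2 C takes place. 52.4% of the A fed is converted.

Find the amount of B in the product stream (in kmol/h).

1010 kmol/h

A reacted = 0.524 × 396 = 207.5 kmol/h; ν_A = −1, so ξ = 207.5/1 = 207.5 kmol/h.
Outlet amounts (n = n₀ + ν ξ):
  A: 396 − 1(207.5) = 188.5
  B: 1220 − 1(207.5) = 1012
  C: 0 + 2(207.5) = 415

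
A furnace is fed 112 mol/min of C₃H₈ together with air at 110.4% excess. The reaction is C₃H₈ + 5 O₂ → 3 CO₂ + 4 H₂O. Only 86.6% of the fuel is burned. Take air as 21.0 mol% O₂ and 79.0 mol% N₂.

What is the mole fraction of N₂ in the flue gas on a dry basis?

Stoichiometric O₂ = 5 × 112 = 560 mol/min; O₂ fed = 560 × 2.104 = 1178 mol/min.
N₂ fed = 1178 × 79/21 = 4432 mol/min.
Fuel reacted = 0.866 × 112 → ξ = 96.99 mol/min.
Outlet (n = n₀ + ν ξ):
  C₃H₈: 112 − 1(96.99) = 15.01
  O₂: 1178 − 5(96.99) = 693.3
  N₂: 4432 (inert)
  CO₂: 0 + 3(96.99) = 291
  H₂O: 0 + 4(96.99) = 388
Dry total = 5432 mol/min; y_N₂ (dry) = 4432 / 5432 = 0.816.

0.816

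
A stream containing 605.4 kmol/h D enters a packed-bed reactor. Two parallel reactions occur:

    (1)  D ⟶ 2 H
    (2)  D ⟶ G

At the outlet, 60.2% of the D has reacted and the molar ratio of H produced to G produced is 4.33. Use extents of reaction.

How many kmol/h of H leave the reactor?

Conversion of D: D consumed = 0.602 × 605.4 = 364.5 kmol/h = 1ξ₁ + 1ξ₂.
Selectivity: 2ξ₁ / (1ξ₂) = 4.33 → ξ₁ = 2.165 ξ₂.
Substitute: (1·2.165 + 1) ξ₂ = 364.5 → ξ₂ = 115.2 kmol/h, ξ₁ = 249.3 kmol/h.
Outlet amounts (n = n₀ + Σ ν·ξ):
  D: 605.4 − 1(249.3) − 1(115.2) = 240.9
  H: 0 + 2(249.3) = 498.6
  G: 0 + 1(115.2) = 115.2

499 kmol/h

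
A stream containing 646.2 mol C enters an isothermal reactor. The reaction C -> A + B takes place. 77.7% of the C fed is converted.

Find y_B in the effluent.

C reacted = 0.777 × 646.2 = 502.1 mol; ν_C = −1, so ξ = 502.1/1 = 502.1 mol.
Outlet amounts (n = n₀ + ν ξ):
  C: 646.2 − 1(502.1) = 144.1
  A: 0 + 1(502.1) = 502.1
  B: 0 + 1(502.1) = 502.1
Total out = 1148 mol; y_B = 502.1 / 1148 = 0.4373.

0.437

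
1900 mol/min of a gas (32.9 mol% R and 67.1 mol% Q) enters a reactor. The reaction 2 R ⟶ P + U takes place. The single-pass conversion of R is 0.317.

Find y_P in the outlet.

0.0521

R reacted = 0.317 × 625.1 = 198.2 mol/min; ν_R = −2, so ξ = 198.2/2 = 99.08 mol/min.
Outlet amounts (n = n₀ + ν ξ):
  R: 625.1 − 2(99.08) = 426.9
  P: 0 + 1(99.08) = 99.08
  U: 0 + 1(99.08) = 99.08
  Q: 1275 (inert)
Total out = 1900 mol/min; y_P = 99.08 / 1900 = 0.05215.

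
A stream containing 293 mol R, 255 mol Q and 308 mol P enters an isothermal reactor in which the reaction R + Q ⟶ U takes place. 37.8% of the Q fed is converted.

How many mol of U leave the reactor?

Q reacted = 0.378 × 255 = 96.39 mol; ν_Q = −1, so ξ = 96.39/1 = 96.39 mol.
Outlet amounts (n = n₀ + ν ξ):
  R: 293 − 1(96.39) = 196.6
  Q: 255 − 1(96.39) = 158.6
  U: 0 + 1(96.39) = 96.39
  P: 308 (inert)

96.4 mol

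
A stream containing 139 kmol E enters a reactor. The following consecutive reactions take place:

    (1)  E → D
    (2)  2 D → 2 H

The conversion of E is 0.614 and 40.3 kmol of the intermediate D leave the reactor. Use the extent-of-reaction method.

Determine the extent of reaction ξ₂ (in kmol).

ξ₂ = 22.5 kmol

Conversion of E: E consumed = 1ξ₁ = 0.614 × 139 → ξ₁ = 85.35 kmol.
D balance: n_D = 0 + 1ξ₁ − 2ξ₂ = 40.3 → ξ₂ = (1·85.35 − 40.3)/2 = 22.52 kmol.
Outlet amounts (n = n₀ + Σ ν·ξ):
  E: 139 − 1(85.35) = 53.65
  D: 0 + 1(85.35) − 2(22.52) = 40.3
  H: 0 + 2(22.52) = 45.05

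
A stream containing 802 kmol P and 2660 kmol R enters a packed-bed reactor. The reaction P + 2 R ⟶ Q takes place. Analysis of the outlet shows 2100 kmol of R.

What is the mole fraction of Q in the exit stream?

0.0965

For R: n = n₀ − 2ξ → 2100 = 2660 − 2ξ, giving ξ = 280 kmol.
Outlet amounts (n = n₀ + ν ξ):
  P: 802 − 1(280) = 522
  R: 2660 − 2(280) = 2100
  Q: 0 + 1(280) = 280
Total out = 2902 kmol; y_Q = 280 / 2902 = 0.09649.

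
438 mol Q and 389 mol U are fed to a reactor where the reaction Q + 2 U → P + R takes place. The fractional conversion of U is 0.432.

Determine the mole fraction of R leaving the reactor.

0.113

U reacted = 0.432 × 389 = 168 mol; ν_U = −2, so ξ = 168/2 = 84.02 mol.
Outlet amounts (n = n₀ + ν ξ):
  Q: 438 − 1(84.02) = 354
  U: 389 − 2(84.02) = 221
  P: 0 + 1(84.02) = 84.02
  R: 0 + 1(84.02) = 84.02
Total out = 743 mol; y_R = 84.02 / 743 = 0.1131.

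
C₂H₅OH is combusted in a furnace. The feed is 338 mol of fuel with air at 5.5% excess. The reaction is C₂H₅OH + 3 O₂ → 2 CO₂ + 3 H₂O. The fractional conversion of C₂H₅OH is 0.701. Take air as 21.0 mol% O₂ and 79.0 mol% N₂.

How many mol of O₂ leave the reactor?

359 mol

Stoichiometric O₂ = 3 × 338 = 1014 mol; O₂ fed = 1014 × 1.055 = 1070 mol.
N₂ fed = 1070 × 79/21 = 4024 mol.
Fuel reacted = 0.701 × 338 → ξ = 236.9 mol.
Outlet (n = n₀ + ν ξ):
  C₂H₅OH: 338 − 1(236.9) = 101.1
  O₂: 1070 − 3(236.9) = 359
  N₂: 4024 (inert)
  CO₂: 0 + 2(236.9) = 473.9
  H₂O: 0 + 3(236.9) = 710.8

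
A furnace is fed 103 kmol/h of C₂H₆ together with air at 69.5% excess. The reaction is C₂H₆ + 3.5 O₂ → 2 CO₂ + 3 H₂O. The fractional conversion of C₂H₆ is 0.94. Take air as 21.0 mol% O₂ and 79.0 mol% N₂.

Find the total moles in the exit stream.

Stoichiometric O₂ = 3.5 × 103 = 360.5 kmol/h; O₂ fed = 360.5 × 1.695 = 611 kmol/h.
N₂ fed = 611 × 79/21 = 2299 kmol/h.
Fuel reacted = 0.94 × 103 → ξ = 96.82 kmol/h.
Outlet (n = n₀ + ν ξ):
  C₂H₆: 103 − 1(96.82) = 6.18
  O₂: 611 − 3.5(96.82) = 272.2
  N₂: 2299 (inert)
  CO₂: 0 + 2(96.82) = 193.6
  H₂O: 0 + 3(96.82) = 290.5
Total out = 6.18 + 272.2 + 2299 + 193.6 + 290.5 = 3061 kmol/h.

3060 kmol/h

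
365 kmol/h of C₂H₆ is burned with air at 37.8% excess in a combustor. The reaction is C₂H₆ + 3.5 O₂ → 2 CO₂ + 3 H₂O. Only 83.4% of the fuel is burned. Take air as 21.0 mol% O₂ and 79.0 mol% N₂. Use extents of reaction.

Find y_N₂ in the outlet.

Stoichiometric O₂ = 3.5 × 365 = 1278 kmol/h; O₂ fed = 1278 × 1.378 = 1760 kmol/h.
N₂ fed = 1760 × 79/21 = 6622 kmol/h.
Fuel reacted = 0.834 × 365 → ξ = 304.4 kmol/h.
Outlet (n = n₀ + ν ξ):
  C₂H₆: 365 − 1(304.4) = 60.59
  O₂: 1760 − 3.5(304.4) = 695
  N₂: 6622 (inert)
  CO₂: 0 + 2(304.4) = 608.8
  H₂O: 0 + 3(304.4) = 913.2
Total out = 8900 kmol/h; y_N₂ = 6622 / 8900 = 0.7441.

0.744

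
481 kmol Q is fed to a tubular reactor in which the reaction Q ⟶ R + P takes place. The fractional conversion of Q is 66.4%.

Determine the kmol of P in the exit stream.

Q reacted = 0.664 × 481 = 319.4 kmol; ν_Q = −1, so ξ = 319.4/1 = 319.4 kmol.
Outlet amounts (n = n₀ + ν ξ):
  Q: 481 − 1(319.4) = 161.6
  R: 0 + 1(319.4) = 319.4
  P: 0 + 1(319.4) = 319.4

319 kmol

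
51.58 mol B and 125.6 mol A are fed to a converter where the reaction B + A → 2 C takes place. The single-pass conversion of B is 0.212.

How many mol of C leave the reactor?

B reacted = 0.212 × 51.58 = 10.93 mol; ν_B = −1, so ξ = 10.93/1 = 10.93 mol.
Outlet amounts (n = n₀ + ν ξ):
  B: 51.58 − 1(10.93) = 40.65
  A: 125.6 − 1(10.93) = 114.7
  C: 0 + 2(10.93) = 21.87

21.9 mol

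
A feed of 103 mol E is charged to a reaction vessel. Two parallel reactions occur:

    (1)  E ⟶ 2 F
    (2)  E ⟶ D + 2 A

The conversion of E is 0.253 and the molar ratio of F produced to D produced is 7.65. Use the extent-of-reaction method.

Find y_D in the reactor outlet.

Conversion of E: E consumed = 0.253 × 103 = 26.06 mol = 1ξ₁ + 1ξ₂.
Selectivity: 2ξ₁ / (1ξ₂) = 7.65 → ξ₁ = 3.825 ξ₂.
Substitute: (1·3.825 + 1) ξ₂ = 26.06 → ξ₂ = 5.401 mol, ξ₁ = 20.66 mol.
Outlet amounts (n = n₀ + Σ ν·ξ):
  E: 103 − 1(20.66) − 1(5.401) = 76.94
  F: 0 + 2(20.66) = 41.32
  D: 0 + 1(5.401) = 5.401
  A: 0 + 2(5.401) = 10.8
Total out = 134.5 mol; y_D = 5.401 / 134.5 = 0.04017.

0.0402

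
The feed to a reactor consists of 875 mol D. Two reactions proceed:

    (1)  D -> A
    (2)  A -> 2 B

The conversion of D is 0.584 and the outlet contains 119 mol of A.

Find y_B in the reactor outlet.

Conversion of D: D consumed = 1ξ₁ = 0.584 × 875 → ξ₁ = 511 mol.
A balance: n_A = 0 + 1ξ₁ − 1ξ₂ = 119 → ξ₂ = (1·511 − 119)/1 = 392 mol.
Outlet amounts (n = n₀ + Σ ν·ξ):
  D: 875 − 1(511) = 364
  A: 0 + 1(511) − 1(392) = 119
  B: 0 + 2(392) = 784
Total out = 1267 mol; y_B = 784 / 1267 = 0.6188.

0.619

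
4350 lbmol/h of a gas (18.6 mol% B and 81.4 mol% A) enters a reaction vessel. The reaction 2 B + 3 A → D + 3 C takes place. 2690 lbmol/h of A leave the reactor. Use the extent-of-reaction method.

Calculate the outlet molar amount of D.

284 lbmol/h

For A: n = n₀ − 3ξ → 2690 = 3541 − 3ξ, giving ξ = 283.6 lbmol/h.
Outlet amounts (n = n₀ + ν ξ):
  B: 809.1 − 2(283.6) = 241.8
  A: 3541 − 3(283.6) = 2690
  D: 0 + 1(283.6) = 283.6
  C: 0 + 3(283.6) = 850.9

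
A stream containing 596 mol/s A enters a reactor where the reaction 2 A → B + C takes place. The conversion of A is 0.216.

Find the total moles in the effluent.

A reacted = 0.216 × 596 = 128.7 mol/s; ν_A = −2, so ξ = 128.7/2 = 64.37 mol/s.
Outlet amounts (n = n₀ + ν ξ):
  A: 596 − 2(64.37) = 467.3
  B: 0 + 1(64.37) = 64.37
  C: 0 + 1(64.37) = 64.37
Total out = 467.3 + 64.37 + 64.37 = 596 mol/s.

596 mol/s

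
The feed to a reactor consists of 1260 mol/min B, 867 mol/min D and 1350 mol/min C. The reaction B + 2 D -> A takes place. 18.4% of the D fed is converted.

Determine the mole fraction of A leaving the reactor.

D reacted = 0.184 × 867 = 159.5 mol/min; ν_D = −2, so ξ = 159.5/2 = 79.76 mol/min.
Outlet amounts (n = n₀ + ν ξ):
  B: 1260 − 1(79.76) = 1180
  D: 867 − 2(79.76) = 707.5
  A: 0 + 1(79.76) = 79.76
  C: 1350 (inert)
Total out = 3317 mol/min; y_A = 79.76 / 3317 = 0.02404.

0.024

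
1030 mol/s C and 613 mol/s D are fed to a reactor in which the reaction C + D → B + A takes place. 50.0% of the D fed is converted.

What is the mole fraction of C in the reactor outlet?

D reacted = 0.5 × 613 = 306.5 mol/s; ν_D = −1, so ξ = 306.5/1 = 306.5 mol/s.
Outlet amounts (n = n₀ + ν ξ):
  C: 1030 − 1(306.5) = 723.5
  D: 613 − 1(306.5) = 306.5
  B: 0 + 1(306.5) = 306.5
  A: 0 + 1(306.5) = 306.5
Total out = 1643 mol/s; y_C = 723.5 / 1643 = 0.4404.

0.44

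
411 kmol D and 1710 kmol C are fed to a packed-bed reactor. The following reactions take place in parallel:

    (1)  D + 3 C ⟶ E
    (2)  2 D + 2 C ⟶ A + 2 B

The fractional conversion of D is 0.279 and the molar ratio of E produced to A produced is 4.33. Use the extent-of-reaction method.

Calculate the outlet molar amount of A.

18.1 kmol

Conversion of D: D consumed = 0.279 × 411 = 114.7 kmol = 1ξ₁ + 2ξ₂.
Selectivity: 1ξ₁ / (1ξ₂) = 4.33 → ξ₁ = 4.33 ξ₂.
Substitute: (1·4.33 + 2) ξ₂ = 114.7 → ξ₂ = 18.12 kmol, ξ₁ = 78.44 kmol.
Outlet amounts (n = n₀ + Σ ν·ξ):
  D: 411 − 1(78.44) − 2(18.12) = 296.3
  C: 1710 − 3(78.44) − 2(18.12) = 1438
  E: 0 + 1(78.44) = 78.44
  A: 0 + 1(18.12) = 18.12
  B: 0 + 2(18.12) = 36.23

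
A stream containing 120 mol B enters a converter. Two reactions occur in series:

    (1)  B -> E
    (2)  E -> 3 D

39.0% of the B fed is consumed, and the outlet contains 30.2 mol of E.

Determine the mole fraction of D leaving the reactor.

Conversion of B: B consumed = 1ξ₁ = 0.39 × 120 → ξ₁ = 46.8 mol.
E balance: n_E = 0 + 1ξ₁ − 1ξ₂ = 30.2 → ξ₂ = (1·46.8 − 30.2)/1 = 16.6 mol.
Outlet amounts (n = n₀ + Σ ν·ξ):
  B: 120 − 1(46.8) = 73.2
  E: 0 + 1(46.8) − 1(16.6) = 30.2
  D: 0 + 3(16.6) = 49.8
Total out = 153.2 mol; y_D = 49.8 / 153.2 = 0.3251.

0.325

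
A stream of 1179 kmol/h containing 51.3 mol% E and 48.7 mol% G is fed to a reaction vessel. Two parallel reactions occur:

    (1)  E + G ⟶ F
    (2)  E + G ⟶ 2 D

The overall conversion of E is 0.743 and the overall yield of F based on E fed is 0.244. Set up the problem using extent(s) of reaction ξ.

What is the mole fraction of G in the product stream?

0.121

Yield of F: 1ξ₁ / 604.8 = 0.244 → ξ₁ = 147.6 kmol/h.
Conversion of E: 1ξ₁ + 1ξ₂ = 0.743 × 604.8 = 449.4 → ξ₂ = 301.8 kmol/h.
Outlet amounts (n = n₀ + Σ ν·ξ):
  E: 604.8 − 1(147.6) − 1(301.8) = 155.4
  G: 574.2 − 1(147.6) − 1(301.8) = 124.8
  F: 0 + 1(147.6) = 147.6
  D: 0 + 2(301.8) = 603.6
Total out = 1031 kmol/h; y_G = 124.8 / 1031 = 0.121.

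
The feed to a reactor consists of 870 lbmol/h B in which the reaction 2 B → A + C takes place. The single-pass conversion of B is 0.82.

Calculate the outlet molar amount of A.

357 lbmol/h

B reacted = 0.82 × 870 = 713.4 lbmol/h; ν_B = −2, so ξ = 713.4/2 = 356.7 lbmol/h.
Outlet amounts (n = n₀ + ν ξ):
  B: 870 − 2(356.7) = 156.6
  A: 0 + 1(356.7) = 356.7
  C: 0 + 1(356.7) = 356.7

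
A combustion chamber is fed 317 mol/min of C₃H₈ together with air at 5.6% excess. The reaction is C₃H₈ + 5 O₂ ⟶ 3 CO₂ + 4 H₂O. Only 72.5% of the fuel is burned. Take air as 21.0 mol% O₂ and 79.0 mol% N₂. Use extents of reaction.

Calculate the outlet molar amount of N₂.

6300 mol/min

Stoichiometric O₂ = 5 × 317 = 1585 mol/min; O₂ fed = 1585 × 1.056 = 1674 mol/min.
N₂ fed = 1674 × 79/21 = 6297 mol/min.
Fuel reacted = 0.725 × 317 → ξ = 229.8 mol/min.
Outlet (n = n₀ + ν ξ):
  C₃H₈: 317 − 1(229.8) = 87.18
  O₂: 1674 − 5(229.8) = 524.6
  N₂: 6297 (inert)
  CO₂: 0 + 3(229.8) = 689.5
  H₂O: 0 + 4(229.8) = 919.3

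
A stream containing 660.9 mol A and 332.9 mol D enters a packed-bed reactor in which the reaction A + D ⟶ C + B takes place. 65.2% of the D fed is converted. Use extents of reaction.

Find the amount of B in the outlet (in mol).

217 mol

D reacted = 0.652 × 332.9 = 217.1 mol; ν_D = −1, so ξ = 217.1/1 = 217.1 mol.
Outlet amounts (n = n₀ + ν ξ):
  A: 660.9 − 1(217.1) = 443.8
  D: 332.9 − 1(217.1) = 115.8
  C: 0 + 1(217.1) = 217.1
  B: 0 + 1(217.1) = 217.1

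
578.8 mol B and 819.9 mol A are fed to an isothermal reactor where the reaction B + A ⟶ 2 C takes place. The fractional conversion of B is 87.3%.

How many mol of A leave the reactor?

315 mol

B reacted = 0.873 × 578.8 = 505.3 mol; ν_B = −1, so ξ = 505.3/1 = 505.3 mol.
Outlet amounts (n = n₀ + ν ξ):
  B: 578.8 − 1(505.3) = 73.51
  A: 819.9 − 1(505.3) = 314.6
  C: 0 + 2(505.3) = 1011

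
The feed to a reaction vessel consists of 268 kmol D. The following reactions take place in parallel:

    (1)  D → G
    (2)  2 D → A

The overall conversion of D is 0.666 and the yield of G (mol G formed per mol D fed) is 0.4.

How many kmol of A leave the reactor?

35.6 kmol

Yield of G: 1ξ₁ / 268 = 0.4 → ξ₁ = 107.2 kmol.
Conversion of D: 1ξ₁ + 2ξ₂ = 0.666 × 268 = 178.5 → ξ₂ = 35.64 kmol.
Outlet amounts (n = n₀ + Σ ν·ξ):
  D: 268 − 1(107.2) − 2(35.64) = 89.51
  G: 0 + 1(107.2) = 107.2
  A: 0 + 1(35.64) = 35.64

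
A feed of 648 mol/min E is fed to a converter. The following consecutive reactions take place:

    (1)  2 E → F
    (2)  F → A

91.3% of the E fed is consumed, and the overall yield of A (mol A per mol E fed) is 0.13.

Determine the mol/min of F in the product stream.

212 mol/min

Conversion of E: E consumed = 2ξ₁ = 0.913 × 648 → ξ₁ = 295.8 mol/min.
Yield of A: 1ξ₂ / 648 = 0.13 → ξ₂ = 84.24 mol/min.
Outlet amounts (n = n₀ + Σ ν·ξ):
  E: 648 − 2(295.8) = 56.38
  F: 0 + 1(295.8) − 1(84.24) = 211.6
  A: 0 + 1(84.24) = 84.24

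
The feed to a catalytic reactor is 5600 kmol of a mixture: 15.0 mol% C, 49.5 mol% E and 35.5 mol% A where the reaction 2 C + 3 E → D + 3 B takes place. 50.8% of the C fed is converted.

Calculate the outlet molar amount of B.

640 kmol

C reacted = 0.508 × 840 = 426.7 kmol; ν_C = −2, so ξ = 426.7/2 = 213.4 kmol.
Outlet amounts (n = n₀ + ν ξ):
  C: 840 − 2(213.4) = 413.3
  E: 2772 − 3(213.4) = 2132
  D: 0 + 1(213.4) = 213.4
  B: 0 + 3(213.4) = 640.1
  A: 1988 (inert)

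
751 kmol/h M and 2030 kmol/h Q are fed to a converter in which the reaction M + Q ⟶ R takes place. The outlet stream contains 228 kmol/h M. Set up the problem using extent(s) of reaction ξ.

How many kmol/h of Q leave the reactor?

1510 kmol/h

For M: n = n₀ − 1ξ → 228 = 751 − 1ξ, giving ξ = 523 kmol/h.
Outlet amounts (n = n₀ + ν ξ):
  M: 751 − 1(523) = 228
  Q: 2030 − 1(523) = 1507
  R: 0 + 1(523) = 523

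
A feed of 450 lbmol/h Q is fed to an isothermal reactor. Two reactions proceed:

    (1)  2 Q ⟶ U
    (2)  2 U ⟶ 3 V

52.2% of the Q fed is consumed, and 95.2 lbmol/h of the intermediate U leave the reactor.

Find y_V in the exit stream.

Conversion of Q: Q consumed = 2ξ₁ = 0.522 × 450 → ξ₁ = 117.5 lbmol/h.
U balance: n_U = 0 + 1ξ₁ − 2ξ₂ = 95.2 → ξ₂ = (1·117.5 − 95.2)/2 = 11.12 lbmol/h.
Outlet amounts (n = n₀ + Σ ν·ξ):
  Q: 450 − 2(117.5) = 215.1
  U: 0 + 1(117.5) − 2(11.12) = 95.2
  V: 0 + 3(11.12) = 33.38
Total out = 343.7 lbmol/h; y_V = 33.38 / 343.7 = 0.09711.

0.0971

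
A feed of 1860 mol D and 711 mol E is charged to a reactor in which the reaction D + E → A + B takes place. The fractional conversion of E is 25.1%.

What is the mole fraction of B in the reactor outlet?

E reacted = 0.251 × 711 = 178.5 mol; ν_E = −1, so ξ = 178.5/1 = 178.5 mol.
Outlet amounts (n = n₀ + ν ξ):
  D: 1860 − 1(178.5) = 1682
  E: 711 − 1(178.5) = 532.5
  A: 0 + 1(178.5) = 178.5
  B: 0 + 1(178.5) = 178.5
Total out = 2571 mol; y_B = 178.5 / 2571 = 0.06941.

0.0694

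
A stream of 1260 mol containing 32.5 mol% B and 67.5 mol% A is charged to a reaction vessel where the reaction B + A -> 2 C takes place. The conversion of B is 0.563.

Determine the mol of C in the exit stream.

B reacted = 0.563 × 409.5 = 230.5 mol; ν_B = −1, so ξ = 230.5/1 = 230.5 mol.
Outlet amounts (n = n₀ + ν ξ):
  B: 409.5 − 1(230.5) = 179
  A: 850.5 − 1(230.5) = 620
  C: 0 + 2(230.5) = 461.1

461 mol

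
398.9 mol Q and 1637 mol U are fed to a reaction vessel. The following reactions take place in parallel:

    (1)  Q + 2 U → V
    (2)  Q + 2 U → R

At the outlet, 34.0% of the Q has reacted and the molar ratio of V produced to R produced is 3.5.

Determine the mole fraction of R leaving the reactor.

0.0171

Conversion of Q: Q consumed = 0.34 × 398.9 = 135.6 mol = 1ξ₁ + 1ξ₂.
Selectivity: 1ξ₁ / (1ξ₂) = 3.5 → ξ₁ = 3.5 ξ₂.
Substitute: (1·3.5 + 1) ξ₂ = 135.6 → ξ₂ = 30.14 mol, ξ₁ = 105.5 mol.
Outlet amounts (n = n₀ + Σ ν·ξ):
  Q: 398.9 − 1(105.5) − 1(30.14) = 263.3
  U: 1637 − 2(105.5) − 2(30.14) = 1366
  V: 0 + 1(105.5) = 105.5
  R: 0 + 1(30.14) = 30.14
Total out = 1765 mol; y_R = 30.14 / 1765 = 0.01708.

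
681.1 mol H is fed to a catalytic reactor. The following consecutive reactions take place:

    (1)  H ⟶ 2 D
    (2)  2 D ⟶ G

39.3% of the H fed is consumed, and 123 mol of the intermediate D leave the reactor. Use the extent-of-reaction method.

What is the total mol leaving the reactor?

Conversion of H: H consumed = 1ξ₁ = 0.393 × 681.1 → ξ₁ = 267.7 mol.
D balance: n_D = 0 + 2ξ₁ − 2ξ₂ = 123 → ξ₂ = (2·267.7 − 123)/2 = 206.2 mol.
Outlet amounts (n = n₀ + Σ ν·ξ):
  H: 681.1 − 1(267.7) = 413.4
  D: 0 + 2(267.7) − 2(206.2) = 123
  G: 0 + 1(206.2) = 206.2
Total out = 413.4 + 123 + 206.2 = 742.6 mol.

743 mol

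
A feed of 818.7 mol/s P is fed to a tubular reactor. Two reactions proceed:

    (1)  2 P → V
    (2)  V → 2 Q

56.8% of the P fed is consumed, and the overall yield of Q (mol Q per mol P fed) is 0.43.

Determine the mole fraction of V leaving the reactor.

Conversion of P: P consumed = 2ξ₁ = 0.568 × 818.7 → ξ₁ = 232.5 mol/s.
Yield of Q: 2ξ₂ / 818.7 = 0.43 → ξ₂ = 176 mol/s.
Outlet amounts (n = n₀ + Σ ν·ξ):
  P: 818.7 − 2(232.5) = 353.7
  V: 0 + 1(232.5) − 1(176) = 56.49
  Q: 0 + 2(176) = 352
Total out = 762.2 mol/s; y_V = 56.49 / 762.2 = 0.07411.

0.0741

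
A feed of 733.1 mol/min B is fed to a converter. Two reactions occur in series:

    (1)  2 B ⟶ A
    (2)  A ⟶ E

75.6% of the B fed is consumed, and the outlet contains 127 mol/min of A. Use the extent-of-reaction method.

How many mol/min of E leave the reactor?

Conversion of B: B consumed = 2ξ₁ = 0.756 × 733.1 → ξ₁ = 277.1 mol/min.
A balance: n_A = 0 + 1ξ₁ − 1ξ₂ = 127 → ξ₂ = (1·277.1 − 127)/1 = 150.1 mol/min.
Outlet amounts (n = n₀ + Σ ν·ξ):
  B: 733.1 − 2(277.1) = 178.9
  A: 0 + 1(277.1) − 1(150.1) = 127
  E: 0 + 1(150.1) = 150.1

150 mol/min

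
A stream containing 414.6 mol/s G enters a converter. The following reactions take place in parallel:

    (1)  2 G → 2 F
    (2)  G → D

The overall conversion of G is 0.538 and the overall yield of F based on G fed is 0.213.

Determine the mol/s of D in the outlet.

135 mol/s

Yield of F: 2ξ₁ / 414.6 = 0.213 → ξ₁ = 44.15 mol/s.
Conversion of G: 2ξ₁ + 1ξ₂ = 0.538 × 414.6 = 223.1 → ξ₂ = 134.7 mol/s.
Outlet amounts (n = n₀ + Σ ν·ξ):
  G: 414.6 − 2(44.15) − 1(134.7) = 191.5
  F: 0 + 2(44.15) = 88.31
  D: 0 + 1(134.7) = 134.7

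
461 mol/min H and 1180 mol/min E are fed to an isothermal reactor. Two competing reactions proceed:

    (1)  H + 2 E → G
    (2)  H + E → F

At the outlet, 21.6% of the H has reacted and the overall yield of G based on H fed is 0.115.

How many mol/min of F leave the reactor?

46.6 mol/min

Yield of G: 1ξ₁ / 461 = 0.115 → ξ₁ = 53.02 mol/min.
Conversion of H: 1ξ₁ + 1ξ₂ = 0.216 × 461 = 99.58 → ξ₂ = 46.56 mol/min.
Outlet amounts (n = n₀ + Σ ν·ξ):
  H: 461 − 1(53.02) − 1(46.56) = 361.4
  E: 1180 − 2(53.02) − 1(46.56) = 1027
  G: 0 + 1(53.02) = 53.02
  F: 0 + 1(46.56) = 46.56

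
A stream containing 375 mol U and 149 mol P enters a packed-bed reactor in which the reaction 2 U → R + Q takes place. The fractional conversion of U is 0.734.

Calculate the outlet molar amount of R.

U reacted = 0.734 × 375 = 275.2 mol; ν_U = −2, so ξ = 275.2/2 = 137.6 mol.
Outlet amounts (n = n₀ + ν ξ):
  U: 375 − 2(137.6) = 99.75
  R: 0 + 1(137.6) = 137.6
  Q: 0 + 1(137.6) = 137.6
  P: 149 (inert)

138 mol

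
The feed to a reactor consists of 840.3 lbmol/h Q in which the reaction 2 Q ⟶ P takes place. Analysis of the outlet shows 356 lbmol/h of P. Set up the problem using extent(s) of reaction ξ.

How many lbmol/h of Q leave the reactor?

For P: n = n₀ + 1ξ → 356 = 0 + 1ξ, giving ξ = 356 lbmol/h.
Outlet amounts (n = n₀ + ν ξ):
  Q: 840.3 − 2(356) = 128.3
  P: 0 + 1(356) = 356

128 lbmol/h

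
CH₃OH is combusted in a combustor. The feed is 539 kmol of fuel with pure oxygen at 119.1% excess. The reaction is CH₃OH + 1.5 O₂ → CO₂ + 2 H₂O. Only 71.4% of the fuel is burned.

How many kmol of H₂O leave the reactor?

Stoichiometric O₂ = 1.5 × 539 = 808.5 kmol; O₂ fed = 808.5 × 2.191 = 1771 kmol.
Fuel reacted = 0.714 × 539 → ξ = 384.8 kmol.
Outlet (n = n₀ + ν ξ):
  CH₃OH: 539 − 1(384.8) = 154.2
  O₂: 1771 − 1.5(384.8) = 1194
  CO₂: 0 + 1(384.8) = 384.8
  H₂O: 0 + 2(384.8) = 769.7

770 kmol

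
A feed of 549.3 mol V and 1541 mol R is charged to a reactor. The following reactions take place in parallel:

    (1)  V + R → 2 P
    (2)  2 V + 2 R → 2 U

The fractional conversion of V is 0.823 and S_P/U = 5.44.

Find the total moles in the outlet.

1970 mol

Conversion of V: V consumed = 0.823 × 549.3 = 452.1 mol = 1ξ₁ + 2ξ₂.
Selectivity: 2ξ₁ / (2ξ₂) = 5.44 → ξ₁ = 5.44 ξ₂.
Substitute: (1·5.44 + 2) ξ₂ = 452.1 → ξ₂ = 60.76 mol, ξ₁ = 330.5 mol.
Outlet amounts (n = n₀ + Σ ν·ξ):
  V: 549.3 − 1(330.5) − 2(60.76) = 97.23
  R: 1541 − 1(330.5) − 2(60.76) = 1089
  P: 0 + 2(330.5) = 661.1
  U: 0 + 2(60.76) = 121.5
Total out = 97.23 + 1089 + 661.1 + 121.5 = 1969 mol.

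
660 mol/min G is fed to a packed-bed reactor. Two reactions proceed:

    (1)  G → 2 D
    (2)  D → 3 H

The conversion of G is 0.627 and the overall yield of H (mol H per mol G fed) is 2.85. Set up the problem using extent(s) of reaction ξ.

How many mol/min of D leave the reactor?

Conversion of G: G consumed = 1ξ₁ = 0.627 × 660 → ξ₁ = 413.8 mol/min.
Yield of H: 3ξ₂ / 660 = 2.85 → ξ₂ = 627 mol/min.
Outlet amounts (n = n₀ + Σ ν·ξ):
  G: 660 − 1(413.8) = 246.2
  D: 0 + 2(413.8) − 1(627) = 200.6
  H: 0 + 3(627) = 1881

201 mol/min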